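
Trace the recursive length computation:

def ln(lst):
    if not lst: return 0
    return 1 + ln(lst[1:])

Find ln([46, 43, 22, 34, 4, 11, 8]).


ln([46, 43, 22, 34, 4, 11, 8]) = 1 + ln([43, 22, 34, 4, 11, 8])
ln([43, 22, 34, 4, 11, 8]) = 1 + ln([22, 34, 4, 11, 8])
ln([22, 34, 4, 11, 8]) = 1 + ln([34, 4, 11, 8])
ln([34, 4, 11, 8]) = 1 + ln([4, 11, 8])
ln([4, 11, 8]) = 1 + ln([11, 8])
ln([11, 8]) = 1 + ln([8])
ln([8]) = 1 + ln([])
ln([]) = 0  (base case)
Unwinding: 1 + 1 + 1 + 1 + 1 + 1 + 1 + 0 = 7

7


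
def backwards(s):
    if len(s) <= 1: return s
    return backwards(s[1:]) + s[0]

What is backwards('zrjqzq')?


backwards('zrjqzq') = backwards('rjqzq') + 'z'
backwards('rjqzq') = backwards('jqzq') + 'r'
backwards('jqzq') = backwards('qzq') + 'j'
backwards('qzq') = backwards('zq') + 'q'
backwards('zq') = backwards('q') + 'z'
backwards('q') = 'q'  (base case)
Concatenating: 'q' + 'z' + 'q' + 'j' + 'r' + 'z' = 'qzqjrz'

qzqjrz


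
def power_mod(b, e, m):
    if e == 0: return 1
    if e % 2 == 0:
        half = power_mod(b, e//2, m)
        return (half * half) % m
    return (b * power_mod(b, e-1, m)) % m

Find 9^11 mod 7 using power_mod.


power_mod(9, 11, 7): e is odd, compute power_mod(9, 10, 7)
  power_mod(9, 10, 7): e is even, compute power_mod(9, 5, 7)
    power_mod(9, 5, 7): e is odd, compute power_mod(9, 4, 7)
      power_mod(9, 4, 7): e is even, compute power_mod(9, 2, 7)
        power_mod(9, 2, 7): e is even, compute power_mod(9, 1, 7)
          power_mod(9, 1, 7): e is odd, compute power_mod(9, 0, 7)
          power_mod(9, 0, 7) = 1
          (9 * 1) % 7 = 2
        half=2, (2*2) % 7 = 4
      half=4, (4*4) % 7 = 2
    (9 * 2) % 7 = 4
  half=4, (4*4) % 7 = 2
(9 * 2) % 7 = 4

4


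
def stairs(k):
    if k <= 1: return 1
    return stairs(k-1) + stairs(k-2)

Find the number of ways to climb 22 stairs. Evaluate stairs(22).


Building up from base cases:
stairs(0) = 1
stairs(1) = 1
stairs(2) = stairs(1) + stairs(0) = 1 + 1 = 2
stairs(3) = stairs(2) + stairs(1) = 2 + 1 = 3
stairs(4) = stairs(3) + stairs(2) = 3 + 2 = 5
stairs(5) = stairs(4) + stairs(3) = 5 + 3 = 8
stairs(6) = stairs(5) + stairs(4) = 8 + 5 = 13
stairs(7) = stairs(6) + stairs(5) = 13 + 8 = 21
stairs(8) = stairs(7) + stairs(6) = 21 + 13 = 34
stairs(9) = stairs(8) + stairs(7) = 34 + 21 = 55
stairs(10) = stairs(9) + stairs(8) = 55 + 34 = 89
stairs(11) = stairs(10) + stairs(9) = 89 + 55 = 144
stairs(12) = stairs(11) + stairs(10) = 144 + 89 = 233
stairs(13) = stairs(12) + stairs(11) = 233 + 144 = 377
stairs(14) = stairs(13) + stairs(12) = 377 + 233 = 610
stairs(15) = stairs(14) + stairs(13) = 610 + 377 = 987
stairs(16) = stairs(15) + stairs(14) = 987 + 610 = 1597
stairs(17) = stairs(16) + stairs(15) = 1597 + 987 = 2584
stairs(18) = stairs(17) + stairs(16) = 2584 + 1597 = 4181
stairs(19) = stairs(18) + stairs(17) = 4181 + 2584 = 6765
stairs(20) = stairs(19) + stairs(18) = 6765 + 4181 = 10946
stairs(21) = stairs(20) + stairs(19) = 10946 + 6765 = 17711
stairs(22) = stairs(21) + stairs(20) = 17711 + 10946 = 28657

28657


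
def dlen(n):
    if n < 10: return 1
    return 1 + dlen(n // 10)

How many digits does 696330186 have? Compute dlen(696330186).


dlen(696330186) = 1 + dlen(69633018)
dlen(69633018) = 1 + dlen(6963301)
dlen(6963301) = 1 + dlen(696330)
dlen(696330) = 1 + dlen(69633)
dlen(69633) = 1 + dlen(6963)
dlen(6963) = 1 + dlen(696)
dlen(696) = 1 + dlen(69)
dlen(69) = 1 + dlen(6)
dlen(6) = 1  (base case: 6 < 10)
Unwinding: 1 + 1 + 1 + 1 + 1 + 1 + 1 + 1 + 1 = 9

9


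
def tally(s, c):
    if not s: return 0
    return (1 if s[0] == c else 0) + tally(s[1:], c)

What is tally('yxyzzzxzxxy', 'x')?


s[0]='y' != 'x' -> 0
s[0]='x' == 'x' -> 1
s[0]='y' != 'x' -> 0
s[0]='z' != 'x' -> 0
s[0]='z' != 'x' -> 0
s[0]='z' != 'x' -> 0
s[0]='x' == 'x' -> 1
s[0]='z' != 'x' -> 0
s[0]='x' == 'x' -> 1
s[0]='x' == 'x' -> 1
s[0]='y' != 'x' -> 0
Sum: 0 + 1 + 0 + 0 + 0 + 0 + 1 + 0 + 1 + 1 + 0 = 4

4


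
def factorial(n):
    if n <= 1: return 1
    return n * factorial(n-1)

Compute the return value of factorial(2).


factorial(2)
= 2 * factorial(1)
= 2 * 1
= 2

2


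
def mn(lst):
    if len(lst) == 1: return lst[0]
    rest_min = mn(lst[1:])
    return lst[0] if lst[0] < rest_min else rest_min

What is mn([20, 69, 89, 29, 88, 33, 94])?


mn([20, 69, 89, 29, 88, 33, 94]): compare 20 with mn([69, 89, 29, 88, 33, 94])
mn([69, 89, 29, 88, 33, 94]): compare 69 with mn([89, 29, 88, 33, 94])
mn([89, 29, 88, 33, 94]): compare 89 with mn([29, 88, 33, 94])
mn([29, 88, 33, 94]): compare 29 with mn([88, 33, 94])
mn([88, 33, 94]): compare 88 with mn([33, 94])
mn([33, 94]): compare 33 with mn([94])
mn([94]) = 94  (base case)
Compare 33 with 94 -> 33
Compare 88 with 33 -> 33
Compare 29 with 33 -> 29
Compare 89 with 29 -> 29
Compare 69 with 29 -> 29
Compare 20 with 29 -> 20

20


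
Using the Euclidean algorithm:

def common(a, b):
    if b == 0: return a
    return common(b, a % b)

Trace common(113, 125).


common(113, 125) = common(125, 113)
common(125, 113) = common(113, 12)
common(113, 12) = common(12, 5)
common(12, 5) = common(5, 2)
common(5, 2) = common(2, 1)
common(2, 1) = common(1, 0)
common(1, 0) = 1  (base case)

1


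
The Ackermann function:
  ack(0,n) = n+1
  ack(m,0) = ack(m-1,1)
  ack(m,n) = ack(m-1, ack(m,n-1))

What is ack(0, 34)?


ack(0, 34) = 35
Result: ack(0, 34) = 35

35


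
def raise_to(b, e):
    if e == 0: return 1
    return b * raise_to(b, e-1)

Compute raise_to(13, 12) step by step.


raise_to(13, 12)
= 13 * raise_to(13, 11)
= 13 * 13 * raise_to(13, 10)
= 13 * 13 * 13 * raise_to(13, 9)
= 13 * 13 * 13 * 13 * raise_to(13, 8)
= 13 * 13 * 13 * 13 * 13 * raise_to(13, 7)
= 13 * 13 * 13 * 13 * 13 * 13 * raise_to(13, 6)
= 13 * 13 * 13 * 13 * 13 * 13 * 13 * raise_to(13, 5)
= 13 * 13 * 13 * 13 * 13 * 13 * 13 * 13 * raise_to(13, 4)
= 13 * 13 * 13 * 13 * 13 * 13 * 13 * 13 * 13 * raise_to(13, 3)
= 13 * 13 * 13 * 13 * 13 * 13 * 13 * 13 * 13 * 13 * raise_to(13, 2)
= 13 * 13 * 13 * 13 * 13 * 13 * 13 * 13 * 13 * 13 * 13 * raise_to(13, 1)
= 13 * 13 * 13 * 13 * 13 * 13 * 13 * 13 * 13 * 13 * 13 * 13 * raise_to(13, 0)
= 13 * 13 * 13 * 13 * 13 * 13 * 13 * 13 * 13 * 13 * 13 * 13 * 1
= 23298085122481

23298085122481


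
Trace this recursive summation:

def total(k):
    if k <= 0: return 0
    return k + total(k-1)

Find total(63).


total(63)
= 63 + 62 + 61 + 60 + 59 + 58 + 57 + 56 + 55 + 54 + 53 + 52 + 51 + 50 + 49 + 48 + 47 + 46 + 45 + 44 + 43 + 42 + 41 + 40 + 39 + 38 + 37 + 36 + 35 + 34 + 33 + 32 + 31 + 30 + 29 + 28 + 27 + 26 + 25 + 24 + 23 + 22 + 21 + 20 + 19 + 18 + 17 + 16 + 15 + 14 + 13 + 12 + 11 + 10 + 9 + 8 + 7 + 6 + 5 + 4 + 3 + 2 + 1 + total(0)
= 63 + 62 + 61 + 60 + 59 + 58 + 57 + 56 + 55 + 54 + 53 + 52 + 51 + 50 + 49 + 48 + 47 + 46 + 45 + 44 + 43 + 42 + 41 + 40 + 39 + 38 + 37 + 36 + 35 + 34 + 33 + 32 + 31 + 30 + 29 + 28 + 27 + 26 + 25 + 24 + 23 + 22 + 21 + 20 + 19 + 18 + 17 + 16 + 15 + 14 + 13 + 12 + 11 + 10 + 9 + 8 + 7 + 6 + 5 + 4 + 3 + 2 + 1 + 0
= 2016

2016


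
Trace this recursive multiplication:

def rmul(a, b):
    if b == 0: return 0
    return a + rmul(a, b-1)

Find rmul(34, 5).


rmul(34, 5) = 34 + rmul(34, 4)
rmul(34, 4) = 34 + rmul(34, 3)
rmul(34, 3) = 34 + rmul(34, 2)
rmul(34, 2) = 34 + rmul(34, 1)
rmul(34, 1) = 34 + rmul(34, 0)
rmul(34, 0) = 0  (base case)
Total: 34 + 34 + 34 + 34 + 34 + 0 = 170

170


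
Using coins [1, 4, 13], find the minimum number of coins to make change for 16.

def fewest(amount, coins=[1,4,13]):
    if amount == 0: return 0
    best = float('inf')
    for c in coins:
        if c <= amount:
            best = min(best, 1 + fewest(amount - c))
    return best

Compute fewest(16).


Building up with DP:
fewest(0) = 0
fewest(1) = min(1+fewest(0)=1+0=1) = 1
fewest(2) = min(1+fewest(1)=1+1=2) = 2
fewest(3) = min(1+fewest(2)=1+2=3) = 3
fewest(4) = min(1+fewest(3)=1+3=4, 1+fewest(0)=1+0=1) = 1
fewest(5) = min(1+fewest(4)=1+1=2, 1+fewest(1)=1+1=2) = 2
fewest(6) = min(1+fewest(5)=1+2=3, 1+fewest(2)=1+2=3) = 3
fewest(7) = min(1+fewest(6)=1+3=4, 1+fewest(3)=1+3=4) = 4
fewest(8) = min(1+fewest(7)=1+4=5, 1+fewest(4)=1+1=2) = 2
fewest(9) = min(1+fewest(8)=1+2=3, 1+fewest(5)=1+2=3) = 3
fewest(10) = min(1+fewest(9)=1+3=4, 1+fewest(6)=1+3=4) = 4
fewest(11) = min(1+fewest(10)=1+4=5, 1+fewest(7)=1+4=5) = 5
fewest(12) = min(1+fewest(11)=1+5=6, 1+fewest(8)=1+2=3) = 3
fewest(13) = min(1+fewest(12)=1+3=4, 1+fewest(9)=1+3=4, 1+fewest(0)=1+0=1) = 1
fewest(14) = min(1+fewest(13)=1+1=2, 1+fewest(10)=1+4=5, 1+fewest(1)=1+1=2) = 2
fewest(15) = min(1+fewest(14)=1+2=3, 1+fewest(11)=1+5=6, 1+fewest(2)=1+2=3) = 3
fewest(16) = min(1+fewest(15)=1+3=4, 1+fewest(12)=1+3=4, 1+fewest(3)=1+3=4) = 4

4


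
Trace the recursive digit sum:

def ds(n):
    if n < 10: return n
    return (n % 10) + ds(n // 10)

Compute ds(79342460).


ds(79342460) = 0 + ds(7934246)
ds(7934246) = 6 + ds(793424)
ds(793424) = 4 + ds(79342)
ds(79342) = 2 + ds(7934)
ds(7934) = 4 + ds(793)
ds(793) = 3 + ds(79)
ds(79) = 9 + ds(7)
ds(7) = 7  (base case)
Total: 0 + 6 + 4 + 2 + 4 + 3 + 9 + 7 = 35

35


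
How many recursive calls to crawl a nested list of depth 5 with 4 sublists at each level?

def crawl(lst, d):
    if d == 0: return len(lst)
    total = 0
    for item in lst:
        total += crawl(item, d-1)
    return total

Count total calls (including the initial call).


At depth 0 (root): 1 call
At depth 1: each of 1 parents calls crawl on 4 children = 4 calls
At depth 2: each of 4 parents calls crawl on 4 children = 16 calls
At depth 3: each of 16 parents calls crawl on 4 children = 64 calls
At depth 4: each of 64 parents calls crawl on 4 children = 256 calls
At depth 5: each of 256 parents calls crawl on 4 children = 1024 calls
Total: 1 + 4 + 16 + 64 + 256 + 1024 = 1365

1365


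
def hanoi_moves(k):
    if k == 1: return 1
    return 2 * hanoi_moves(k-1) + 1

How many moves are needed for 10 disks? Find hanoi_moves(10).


hanoi_moves(10) = 2 * hanoi_moves(9) + 1
hanoi_moves(9) = 2 * hanoi_moves(8) + 1
hanoi_moves(8) = 2 * hanoi_moves(7) + 1
hanoi_moves(7) = 2 * hanoi_moves(6) + 1
hanoi_moves(6) = 2 * hanoi_moves(5) + 1
hanoi_moves(5) = 2 * hanoi_moves(4) + 1
hanoi_moves(4) = 2 * hanoi_moves(3) + 1
hanoi_moves(3) = 2 * hanoi_moves(2) + 1
hanoi_moves(2) = 2 * hanoi_moves(1) + 1
hanoi_moves(1) = 1  (base case)
hanoi_moves(2) = 2 * 1 + 1 = 3
hanoi_moves(3) = 2 * 3 + 1 = 7
hanoi_moves(4) = 2 * 7 + 1 = 15
hanoi_moves(5) = 2 * 15 + 1 = 31
hanoi_moves(6) = 2 * 31 + 1 = 63
hanoi_moves(7) = 2 * 63 + 1 = 127
hanoi_moves(8) = 2 * 127 + 1 = 255
hanoi_moves(9) = 2 * 255 + 1 = 511
hanoi_moves(10) = 2 * 511 + 1 = 1023

1023


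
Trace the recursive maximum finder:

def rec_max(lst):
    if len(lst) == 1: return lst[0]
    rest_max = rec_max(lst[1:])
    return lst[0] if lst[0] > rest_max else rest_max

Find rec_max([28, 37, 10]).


rec_max([28, 37, 10]): compare 28 with rec_max([37, 10])
rec_max([37, 10]): compare 37 with rec_max([10])
rec_max([10]) = 10  (base case)
Compare 37 with 10 -> 37
Compare 28 with 37 -> 37

37


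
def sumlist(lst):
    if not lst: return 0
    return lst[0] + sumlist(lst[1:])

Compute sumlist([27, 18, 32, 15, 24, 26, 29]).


sumlist([27, 18, 32, 15, 24, 26, 29]) = 27 + sumlist([18, 32, 15, 24, 26, 29])
sumlist([18, 32, 15, 24, 26, 29]) = 18 + sumlist([32, 15, 24, 26, 29])
sumlist([32, 15, 24, 26, 29]) = 32 + sumlist([15, 24, 26, 29])
sumlist([15, 24, 26, 29]) = 15 + sumlist([24, 26, 29])
sumlist([24, 26, 29]) = 24 + sumlist([26, 29])
sumlist([26, 29]) = 26 + sumlist([29])
sumlist([29]) = 29 + sumlist([])
sumlist([]) = 0  (base case)
Total: 27 + 18 + 32 + 15 + 24 + 26 + 29 + 0 = 171

171


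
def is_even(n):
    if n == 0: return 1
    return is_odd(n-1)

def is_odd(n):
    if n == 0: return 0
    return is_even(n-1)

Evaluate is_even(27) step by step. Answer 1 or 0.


is_even(27) = is_odd(26)
is_odd(26) = is_even(25)
is_even(25) = is_odd(24)
is_odd(24) = is_even(23)
is_even(23) = is_odd(22)
is_odd(22) = is_even(21)
is_even(21) = is_odd(20)
is_odd(20) = is_even(19)
is_even(19) = is_odd(18)
is_odd(18) = is_even(17)
is_even(17) = is_odd(16)
is_odd(16) = is_even(15)
is_even(15) = is_odd(14)
is_odd(14) = is_even(13)
is_even(13) = is_odd(12)
is_odd(12) = is_even(11)
is_even(11) = is_odd(10)
is_odd(10) = is_even(9)
is_even(9) = is_odd(8)
is_odd(8) = is_even(7)
is_even(7) = is_odd(6)
is_odd(6) = is_even(5)
is_even(5) = is_odd(4)
is_odd(4) = is_even(3)
is_even(3) = is_odd(2)
is_odd(2) = is_even(1)
is_even(1) = is_odd(0)
is_odd(0) = 0  (base case)
Result: 0

0


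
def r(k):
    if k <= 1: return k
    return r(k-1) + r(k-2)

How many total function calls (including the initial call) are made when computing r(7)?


Let C(n) = total calls for r(n)
C(0) = 1, C(1) = 1
C(2) = 1 + C(1) + C(0) = 1 + 1 + 1 = 3
C(3) = 1 + C(2) + C(1) = 1 + 3 + 1 = 5
C(4) = 1 + C(3) + C(2) = 1 + 5 + 3 = 9
C(5) = 1 + C(4) + C(3) = 1 + 9 + 5 = 15
C(6) = 1 + C(5) + C(4) = 1 + 15 + 9 = 25
C(7) = 1 + C(6) + C(5) = 1 + 25 + 15 = 41

41


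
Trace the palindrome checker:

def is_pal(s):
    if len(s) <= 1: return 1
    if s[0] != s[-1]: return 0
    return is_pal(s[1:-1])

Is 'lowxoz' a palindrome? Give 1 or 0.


is_pal('lowxoz'): s[0]='l' != s[-1]='z' -> return 0
Result: 0 (not a palindrome)

0


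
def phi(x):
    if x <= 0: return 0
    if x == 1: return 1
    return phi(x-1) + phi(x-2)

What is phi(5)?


Computing phi(5) bottom-up:
phi(0) = 0
phi(1) = 1
phi(2) = phi(1) + phi(0) = 1 + 0 = 1
phi(3) = phi(2) + phi(1) = 1 + 1 = 2
phi(4) = phi(3) + phi(2) = 2 + 1 = 3
phi(5) = phi(4) + phi(3) = 3 + 2 = 5

5


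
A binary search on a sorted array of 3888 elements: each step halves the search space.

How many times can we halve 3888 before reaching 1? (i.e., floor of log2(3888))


3888 / 2 = 1944
1944 / 2 = 972
972 / 2 = 486
486 / 2 = 243
243 / 2 = 121
121 / 2 = 60
60 / 2 = 30
30 / 2 = 15
15 / 2 = 7
7 / 2 = 3
3 / 2 = 1
Reached 1 after 11 halvings

11


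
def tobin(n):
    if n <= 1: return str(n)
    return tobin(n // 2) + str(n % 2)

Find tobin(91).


tobin(91) = tobin(45) + '1'
tobin(45) = tobin(22) + '1'
tobin(22) = tobin(11) + '0'
tobin(11) = tobin(5) + '1'
tobin(5) = tobin(2) + '1'
tobin(2) = tobin(1) + '0'
tobin(1) = '1'  (base case)
Concatenating: '1' + '0' + '1' + '1' + '0' + '1' + '1' = '1011011'

1011011


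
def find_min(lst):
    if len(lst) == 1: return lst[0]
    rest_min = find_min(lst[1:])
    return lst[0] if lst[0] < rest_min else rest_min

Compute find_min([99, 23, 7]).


find_min([99, 23, 7]): compare 99 with find_min([23, 7])
find_min([23, 7]): compare 23 with find_min([7])
find_min([7]) = 7  (base case)
Compare 23 with 7 -> 7
Compare 99 with 7 -> 7

7


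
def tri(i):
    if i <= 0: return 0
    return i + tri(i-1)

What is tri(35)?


tri(35)
= 35 + 34 + 33 + 32 + 31 + 30 + 29 + 28 + 27 + 26 + 25 + 24 + 23 + 22 + 21 + 20 + 19 + 18 + 17 + 16 + 15 + 14 + 13 + 12 + 11 + 10 + 9 + 8 + 7 + 6 + 5 + 4 + 3 + 2 + 1 + tri(0)
= 35 + 34 + 33 + 32 + 31 + 30 + 29 + 28 + 27 + 26 + 25 + 24 + 23 + 22 + 21 + 20 + 19 + 18 + 17 + 16 + 15 + 14 + 13 + 12 + 11 + 10 + 9 + 8 + 7 + 6 + 5 + 4 + 3 + 2 + 1 + 0
= 630

630


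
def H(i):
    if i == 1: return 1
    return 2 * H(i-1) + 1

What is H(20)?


H(20) = 2 * H(19) + 1
H(19) = 2 * H(18) + 1
H(18) = 2 * H(17) + 1
H(17) = 2 * H(16) + 1
H(16) = 2 * H(15) + 1
H(15) = 2 * H(14) + 1
H(14) = 2 * H(13) + 1
H(13) = 2 * H(12) + 1
H(12) = 2 * H(11) + 1
H(11) = 2 * H(10) + 1
H(10) = 2 * H(9) + 1
H(9) = 2 * H(8) + 1
H(8) = 2 * H(7) + 1
H(7) = 2 * H(6) + 1
H(6) = 2 * H(5) + 1
H(5) = 2 * H(4) + 1
H(4) = 2 * H(3) + 1
H(3) = 2 * H(2) + 1
H(2) = 2 * H(1) + 1
H(1) = 1  (base case)
H(2) = 2 * 1 + 1 = 3
H(3) = 2 * 3 + 1 = 7
H(4) = 2 * 7 + 1 = 15
H(5) = 2 * 15 + 1 = 31
H(6) = 2 * 31 + 1 = 63
H(7) = 2 * 63 + 1 = 127
H(8) = 2 * 127 + 1 = 255
H(9) = 2 * 255 + 1 = 511
H(10) = 2 * 511 + 1 = 1023
H(11) = 2 * 1023 + 1 = 2047
H(12) = 2 * 2047 + 1 = 4095
H(13) = 2 * 4095 + 1 = 8191
H(14) = 2 * 8191 + 1 = 16383
H(15) = 2 * 16383 + 1 = 32767
H(16) = 2 * 32767 + 1 = 65535
H(17) = 2 * 65535 + 1 = 131071
H(18) = 2 * 131071 + 1 = 262143
H(19) = 2 * 262143 + 1 = 524287
H(20) = 2 * 524287 + 1 = 1048575

1048575


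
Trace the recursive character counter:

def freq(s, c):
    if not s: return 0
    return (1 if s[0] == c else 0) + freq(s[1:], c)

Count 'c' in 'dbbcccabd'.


s[0]='d' != 'c' -> 0
s[0]='b' != 'c' -> 0
s[0]='b' != 'c' -> 0
s[0]='c' == 'c' -> 1
s[0]='c' == 'c' -> 1
s[0]='c' == 'c' -> 1
s[0]='a' != 'c' -> 0
s[0]='b' != 'c' -> 0
s[0]='d' != 'c' -> 0
Sum: 0 + 0 + 0 + 1 + 1 + 1 + 0 + 0 + 0 = 3

3


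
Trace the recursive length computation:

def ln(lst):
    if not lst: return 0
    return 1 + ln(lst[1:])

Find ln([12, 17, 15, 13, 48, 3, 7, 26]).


ln([12, 17, 15, 13, 48, 3, 7, 26]) = 1 + ln([17, 15, 13, 48, 3, 7, 26])
ln([17, 15, 13, 48, 3, 7, 26]) = 1 + ln([15, 13, 48, 3, 7, 26])
ln([15, 13, 48, 3, 7, 26]) = 1 + ln([13, 48, 3, 7, 26])
ln([13, 48, 3, 7, 26]) = 1 + ln([48, 3, 7, 26])
ln([48, 3, 7, 26]) = 1 + ln([3, 7, 26])
ln([3, 7, 26]) = 1 + ln([7, 26])
ln([7, 26]) = 1 + ln([26])
ln([26]) = 1 + ln([])
ln([]) = 0  (base case)
Unwinding: 1 + 1 + 1 + 1 + 1 + 1 + 1 + 1 + 0 = 8

8


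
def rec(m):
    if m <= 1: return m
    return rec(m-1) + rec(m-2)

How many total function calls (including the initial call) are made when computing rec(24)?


Let C(n) = total calls for rec(n)
C(0) = 1, C(1) = 1
C(2) = 1 + C(1) + C(0) = 1 + 1 + 1 = 3
C(3) = 1 + C(2) + C(1) = 1 + 3 + 1 = 5
C(4) = 1 + C(3) + C(2) = 1 + 5 + 3 = 9
C(5) = 1 + C(4) + C(3) = 1 + 9 + 5 = 15
C(6) = 1 + C(5) + C(4) = 1 + 15 + 9 = 25
C(7) = 1 + C(6) + C(5) = 1 + 25 + 15 = 41
C(8) = 1 + C(7) + C(6) = 1 + 41 + 25 = 67
C(9) = 1 + C(8) + C(7) = 1 + 67 + 41 = 109
C(10) = 1 + C(9) + C(8) = 1 + 109 + 67 = 177
C(11) = 1 + C(10) + C(9) = 1 + 177 + 109 = 287
C(12) = 1 + C(11) + C(10) = 1 + 287 + 177 = 465
C(13) = 1 + C(12) + C(11) = 1 + 465 + 287 = 753
C(14) = 1 + C(13) + C(12) = 1 + 753 + 465 = 1219
C(15) = 1 + C(14) + C(13) = 1 + 1219 + 753 = 1973
C(16) = 1 + C(15) + C(14) = 1 + 1973 + 1219 = 3193
C(17) = 1 + C(16) + C(15) = 1 + 3193 + 1973 = 5167
C(18) = 1 + C(17) + C(16) = 1 + 5167 + 3193 = 8361
C(19) = 1 + C(18) + C(17) = 1 + 8361 + 5167 = 13529
C(20) = 1 + C(19) + C(18) = 1 + 13529 + 8361 = 21891
C(21) = 1 + C(20) + C(19) = 1 + 21891 + 13529 = 35421
C(22) = 1 + C(21) + C(20) = 1 + 35421 + 21891 = 57313
C(23) = 1 + C(22) + C(21) = 1 + 57313 + 35421 = 92735
C(24) = 1 + C(23) + C(22) = 1 + 92735 + 57313 = 150049

150049


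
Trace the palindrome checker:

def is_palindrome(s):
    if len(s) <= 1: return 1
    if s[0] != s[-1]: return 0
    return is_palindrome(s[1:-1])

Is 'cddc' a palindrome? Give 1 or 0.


is_palindrome('cddc'): s[0]='c' == s[-1]='c' -> check is_palindrome('dd')
is_palindrome('dd'): s[0]='d' == s[-1]='d' -> check is_palindrome('')
is_palindrome(''): len <= 1 -> return 1  (base case)
Result: 1 (palindrome)

1


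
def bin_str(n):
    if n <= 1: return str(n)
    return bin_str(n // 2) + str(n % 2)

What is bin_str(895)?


bin_str(895) = bin_str(447) + '1'
bin_str(447) = bin_str(223) + '1'
bin_str(223) = bin_str(111) + '1'
bin_str(111) = bin_str(55) + '1'
bin_str(55) = bin_str(27) + '1'
bin_str(27) = bin_str(13) + '1'
bin_str(13) = bin_str(6) + '1'
bin_str(6) = bin_str(3) + '0'
bin_str(3) = bin_str(1) + '1'
bin_str(1) = '1'  (base case)
Concatenating: '1' + '1' + '0' + '1' + '1' + '1' + '1' + '1' + '1' + '1' = '1101111111'

1101111111


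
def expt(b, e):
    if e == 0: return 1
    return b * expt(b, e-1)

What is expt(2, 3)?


expt(2, 3)
= 2 * expt(2, 2)
= 2 * 2 * expt(2, 1)
= 2 * 2 * 2 * expt(2, 0)
= 2 * 2 * 2 * 1
= 8

8


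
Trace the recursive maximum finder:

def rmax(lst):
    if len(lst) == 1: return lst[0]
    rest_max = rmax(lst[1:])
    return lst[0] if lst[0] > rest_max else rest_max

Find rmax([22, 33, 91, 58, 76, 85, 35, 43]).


rmax([22, 33, 91, 58, 76, 85, 35, 43]): compare 22 with rmax([33, 91, 58, 76, 85, 35, 43])
rmax([33, 91, 58, 76, 85, 35, 43]): compare 33 with rmax([91, 58, 76, 85, 35, 43])
rmax([91, 58, 76, 85, 35, 43]): compare 91 with rmax([58, 76, 85, 35, 43])
rmax([58, 76, 85, 35, 43]): compare 58 with rmax([76, 85, 35, 43])
rmax([76, 85, 35, 43]): compare 76 with rmax([85, 35, 43])
rmax([85, 35, 43]): compare 85 with rmax([35, 43])
rmax([35, 43]): compare 35 with rmax([43])
rmax([43]) = 43  (base case)
Compare 35 with 43 -> 43
Compare 85 with 43 -> 85
Compare 76 with 85 -> 85
Compare 58 with 85 -> 85
Compare 91 with 85 -> 91
Compare 33 with 91 -> 91
Compare 22 with 91 -> 91

91


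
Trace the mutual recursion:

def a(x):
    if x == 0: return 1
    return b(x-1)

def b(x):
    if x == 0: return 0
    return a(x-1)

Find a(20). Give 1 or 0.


a(20) = b(19)
b(19) = a(18)
a(18) = b(17)
b(17) = a(16)
a(16) = b(15)
b(15) = a(14)
a(14) = b(13)
b(13) = a(12)
a(12) = b(11)
b(11) = a(10)
a(10) = b(9)
b(9) = a(8)
a(8) = b(7)
b(7) = a(6)
a(6) = b(5)
b(5) = a(4)
a(4) = b(3)
b(3) = a(2)
a(2) = b(1)
b(1) = a(0)
a(0) = 1  (base case)
Result: 1

1


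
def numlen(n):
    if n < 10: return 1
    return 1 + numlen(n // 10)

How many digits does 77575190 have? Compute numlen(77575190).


numlen(77575190) = 1 + numlen(7757519)
numlen(7757519) = 1 + numlen(775751)
numlen(775751) = 1 + numlen(77575)
numlen(77575) = 1 + numlen(7757)
numlen(7757) = 1 + numlen(775)
numlen(775) = 1 + numlen(77)
numlen(77) = 1 + numlen(7)
numlen(7) = 1  (base case: 7 < 10)
Unwinding: 1 + 1 + 1 + 1 + 1 + 1 + 1 + 1 = 8

8


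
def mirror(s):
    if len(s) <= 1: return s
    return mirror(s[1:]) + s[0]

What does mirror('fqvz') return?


mirror('fqvz') = mirror('qvz') + 'f'
mirror('qvz') = mirror('vz') + 'q'
mirror('vz') = mirror('z') + 'v'
mirror('z') = 'z'  (base case)
Concatenating: 'z' + 'v' + 'q' + 'f' = 'zvqf'

zvqf


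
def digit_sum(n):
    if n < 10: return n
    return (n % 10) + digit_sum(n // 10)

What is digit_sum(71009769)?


digit_sum(71009769) = 9 + digit_sum(7100976)
digit_sum(7100976) = 6 + digit_sum(710097)
digit_sum(710097) = 7 + digit_sum(71009)
digit_sum(71009) = 9 + digit_sum(7100)
digit_sum(7100) = 0 + digit_sum(710)
digit_sum(710) = 0 + digit_sum(71)
digit_sum(71) = 1 + digit_sum(7)
digit_sum(7) = 7  (base case)
Total: 9 + 6 + 7 + 9 + 0 + 0 + 1 + 7 = 39

39


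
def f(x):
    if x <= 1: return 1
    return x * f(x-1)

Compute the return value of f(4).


f(4)
= 4 * f(3)
= 4 * 3 * f(2)
= 4 * 3 * 2 * f(1)
= 4 * 3 * 2 * 1
= 24

24


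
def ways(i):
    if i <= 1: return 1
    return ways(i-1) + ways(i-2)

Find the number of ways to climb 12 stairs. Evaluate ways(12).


Building up from base cases:
ways(0) = 1
ways(1) = 1
ways(2) = ways(1) + ways(0) = 1 + 1 = 2
ways(3) = ways(2) + ways(1) = 2 + 1 = 3
ways(4) = ways(3) + ways(2) = 3 + 2 = 5
ways(5) = ways(4) + ways(3) = 5 + 3 = 8
ways(6) = ways(5) + ways(4) = 8 + 5 = 13
ways(7) = ways(6) + ways(5) = 13 + 8 = 21
ways(8) = ways(7) + ways(6) = 21 + 13 = 34
ways(9) = ways(8) + ways(7) = 34 + 21 = 55
ways(10) = ways(9) + ways(8) = 55 + 34 = 89
ways(11) = ways(10) + ways(9) = 89 + 55 = 144
ways(12) = ways(11) + ways(10) = 144 + 89 = 233

233


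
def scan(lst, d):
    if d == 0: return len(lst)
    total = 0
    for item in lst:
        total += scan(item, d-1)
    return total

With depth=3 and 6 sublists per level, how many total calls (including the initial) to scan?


At depth 0 (root): 1 call
At depth 1: each of 1 parents calls scan on 6 children = 6 calls
At depth 2: each of 6 parents calls scan on 6 children = 36 calls
At depth 3: each of 36 parents calls scan on 6 children = 216 calls
Total: 1 + 6 + 36 + 216 = 259

259


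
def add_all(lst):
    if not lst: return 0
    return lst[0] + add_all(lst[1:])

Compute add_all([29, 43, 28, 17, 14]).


add_all([29, 43, 28, 17, 14]) = 29 + add_all([43, 28, 17, 14])
add_all([43, 28, 17, 14]) = 43 + add_all([28, 17, 14])
add_all([28, 17, 14]) = 28 + add_all([17, 14])
add_all([17, 14]) = 17 + add_all([14])
add_all([14]) = 14 + add_all([])
add_all([]) = 0  (base case)
Total: 29 + 43 + 28 + 17 + 14 + 0 = 131

131


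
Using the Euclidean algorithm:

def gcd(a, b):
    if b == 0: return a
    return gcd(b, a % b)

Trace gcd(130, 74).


gcd(130, 74) = gcd(74, 56)
gcd(74, 56) = gcd(56, 18)
gcd(56, 18) = gcd(18, 2)
gcd(18, 2) = gcd(2, 0)
gcd(2, 0) = 2  (base case)

2


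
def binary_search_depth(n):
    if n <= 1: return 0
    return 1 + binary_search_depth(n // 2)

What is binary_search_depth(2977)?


2977 / 2 = 1488
1488 / 2 = 744
744 / 2 = 372
372 / 2 = 186
186 / 2 = 93
93 / 2 = 46
46 / 2 = 23
23 / 2 = 11
11 / 2 = 5
5 / 2 = 2
2 / 2 = 1
Reached 1 after 11 halvings

11


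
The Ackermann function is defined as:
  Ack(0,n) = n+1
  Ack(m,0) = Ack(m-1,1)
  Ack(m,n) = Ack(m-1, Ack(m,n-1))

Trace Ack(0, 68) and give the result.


Ack(0, 68) = 69
Result: Ack(0, 68) = 69

69


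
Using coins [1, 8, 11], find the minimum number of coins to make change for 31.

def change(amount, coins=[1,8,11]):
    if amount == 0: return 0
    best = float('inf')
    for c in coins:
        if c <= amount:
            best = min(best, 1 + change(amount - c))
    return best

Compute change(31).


Building up with DP:
change(0) = 0
change(1) = min(1+change(0)=1+0=1) = 1
change(2) = min(1+change(1)=1+1=2) = 2
change(3) = min(1+change(2)=1+2=3) = 3
change(4) = min(1+change(3)=1+3=4) = 4
change(5) = min(1+change(4)=1+4=5) = 5
change(6) = min(1+change(5)=1+5=6) = 6
change(7) = min(1+change(6)=1+6=7) = 7
change(8) = min(1+change(7)=1+7=8, 1+change(0)=1+0=1) = 1
change(9) = min(1+change(8)=1+1=2, 1+change(1)=1+1=2) = 2
change(10) = min(1+change(9)=1+2=3, 1+change(2)=1+2=3) = 3
change(11) = min(1+change(10)=1+3=4, 1+change(3)=1+3=4, 1+change(0)=1+0=1) = 1
change(12) = min(1+change(11)=1+1=2, 1+change(4)=1+4=5, 1+change(1)=1+1=2) = 2
change(13) = min(1+change(12)=1+2=3, 1+change(5)=1+5=6, 1+change(2)=1+2=3) = 3
change(14) = min(1+change(13)=1+3=4, 1+change(6)=1+6=7, 1+change(3)=1+3=4) = 4
change(15) = min(1+change(14)=1+4=5, 1+change(7)=1+7=8, 1+change(4)=1+4=5) = 5
change(16) = min(1+change(15)=1+5=6, 1+change(8)=1+1=2, 1+change(5)=1+5=6) = 2
change(17) = min(1+change(16)=1+2=3, 1+change(9)=1+2=3, 1+change(6)=1+6=7) = 3
change(18) = min(1+change(17)=1+3=4, 1+change(10)=1+3=4, 1+change(7)=1+7=8) = 4
change(19) = min(1+change(18)=1+4=5, 1+change(11)=1+1=2, 1+change(8)=1+1=2) = 2
change(20) = min(1+change(19)=1+2=3, 1+change(12)=1+2=3, 1+change(9)=1+2=3) = 3
change(21) = min(1+change(20)=1+3=4, 1+change(13)=1+3=4, 1+change(10)=1+3=4) = 4
change(22) = min(1+change(21)=1+4=5, 1+change(14)=1+4=5, 1+change(11)=1+1=2) = 2
change(23) = min(1+change(22)=1+2=3, 1+change(15)=1+5=6, 1+change(12)=1+2=3) = 3
change(24) = min(1+change(23)=1+3=4, 1+change(16)=1+2=3, 1+change(13)=1+3=4) = 3
change(25) = min(1+change(24)=1+3=4, 1+change(17)=1+3=4, 1+change(14)=1+4=5) = 4
change(26) = min(1+change(25)=1+4=5, 1+change(18)=1+4=5, 1+change(15)=1+5=6) = 5
change(27) = min(1+change(26)=1+5=6, 1+change(19)=1+2=3, 1+change(16)=1+2=3) = 3
change(28) = min(1+change(27)=1+3=4, 1+change(20)=1+3=4, 1+change(17)=1+3=4) = 4
change(29) = min(1+change(28)=1+4=5, 1+change(21)=1+4=5, 1+change(18)=1+4=5) = 5
change(30) = min(1+change(29)=1+5=6, 1+change(22)=1+2=3, 1+change(19)=1+2=3) = 3
change(31) = min(1+change(30)=1+3=4, 1+change(23)=1+3=4, 1+change(20)=1+3=4) = 4

4


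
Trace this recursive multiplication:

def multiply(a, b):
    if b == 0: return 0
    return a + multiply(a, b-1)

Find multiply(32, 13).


multiply(32, 13) = 32 + multiply(32, 12)
multiply(32, 12) = 32 + multiply(32, 11)
multiply(32, 11) = 32 + multiply(32, 10)
multiply(32, 10) = 32 + multiply(32, 9)
multiply(32, 9) = 32 + multiply(32, 8)
multiply(32, 8) = 32 + multiply(32, 7)
multiply(32, 7) = 32 + multiply(32, 6)
multiply(32, 6) = 32 + multiply(32, 5)
multiply(32, 5) = 32 + multiply(32, 4)
multiply(32, 4) = 32 + multiply(32, 3)
multiply(32, 3) = 32 + multiply(32, 2)
multiply(32, 2) = 32 + multiply(32, 1)
multiply(32, 1) = 32 + multiply(32, 0)
multiply(32, 0) = 0  (base case)
Total: 32 + 32 + 32 + 32 + 32 + 32 + 32 + 32 + 32 + 32 + 32 + 32 + 32 + 0 = 416

416


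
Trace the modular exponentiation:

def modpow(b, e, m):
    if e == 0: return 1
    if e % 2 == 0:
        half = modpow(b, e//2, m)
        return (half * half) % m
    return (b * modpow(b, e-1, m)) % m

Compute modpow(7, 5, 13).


modpow(7, 5, 13): e is odd, compute modpow(7, 4, 13)
  modpow(7, 4, 13): e is even, compute modpow(7, 2, 13)
    modpow(7, 2, 13): e is even, compute modpow(7, 1, 13)
      modpow(7, 1, 13): e is odd, compute modpow(7, 0, 13)
        modpow(7, 0, 13) = 1
      (7 * 1) % 13 = 7
    half=7, (7*7) % 13 = 10
  half=10, (10*10) % 13 = 9
(7 * 9) % 13 = 11

11


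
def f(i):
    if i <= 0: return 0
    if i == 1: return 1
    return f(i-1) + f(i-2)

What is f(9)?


Computing f(9) bottom-up:
f(0) = 0
f(1) = 1
f(2) = f(1) + f(0) = 1 + 0 = 1
f(3) = f(2) + f(1) = 1 + 1 = 2
f(4) = f(3) + f(2) = 2 + 1 = 3
f(5) = f(4) + f(3) = 3 + 2 = 5
f(6) = f(5) + f(4) = 5 + 3 = 8
f(7) = f(6) + f(5) = 8 + 5 = 13
f(8) = f(7) + f(6) = 13 + 8 = 21
f(9) = f(8) + f(7) = 21 + 13 = 34

34


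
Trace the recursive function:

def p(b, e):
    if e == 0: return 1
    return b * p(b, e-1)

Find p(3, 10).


p(3, 10)
= 3 * p(3, 9)
= 3 * 3 * p(3, 8)
= 3 * 3 * 3 * p(3, 7)
= 3 * 3 * 3 * 3 * p(3, 6)
= 3 * 3 * 3 * 3 * 3 * p(3, 5)
= 3 * 3 * 3 * 3 * 3 * 3 * p(3, 4)
= 3 * 3 * 3 * 3 * 3 * 3 * 3 * p(3, 3)
= 3 * 3 * 3 * 3 * 3 * 3 * 3 * 3 * p(3, 2)
= 3 * 3 * 3 * 3 * 3 * 3 * 3 * 3 * 3 * p(3, 1)
= 3 * 3 * 3 * 3 * 3 * 3 * 3 * 3 * 3 * 3 * p(3, 0)
= 3 * 3 * 3 * 3 * 3 * 3 * 3 * 3 * 3 * 3 * 1
= 59049

59049


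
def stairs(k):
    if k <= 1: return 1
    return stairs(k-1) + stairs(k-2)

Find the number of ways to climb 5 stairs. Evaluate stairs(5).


Building up from base cases:
stairs(0) = 1
stairs(1) = 1
stairs(2) = stairs(1) + stairs(0) = 1 + 1 = 2
stairs(3) = stairs(2) + stairs(1) = 2 + 1 = 3
stairs(4) = stairs(3) + stairs(2) = 3 + 2 = 5
stairs(5) = stairs(4) + stairs(3) = 5 + 3 = 8

8


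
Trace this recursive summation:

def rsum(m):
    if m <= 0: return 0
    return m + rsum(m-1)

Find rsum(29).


rsum(29)
= 29 + 28 + 27 + 26 + 25 + 24 + 23 + 22 + 21 + 20 + 19 + 18 + 17 + 16 + 15 + 14 + 13 + 12 + 11 + 10 + 9 + 8 + 7 + 6 + 5 + 4 + 3 + 2 + 1 + rsum(0)
= 29 + 28 + 27 + 26 + 25 + 24 + 23 + 22 + 21 + 20 + 19 + 18 + 17 + 16 + 15 + 14 + 13 + 12 + 11 + 10 + 9 + 8 + 7 + 6 + 5 + 4 + 3 + 2 + 1 + 0
= 435

435


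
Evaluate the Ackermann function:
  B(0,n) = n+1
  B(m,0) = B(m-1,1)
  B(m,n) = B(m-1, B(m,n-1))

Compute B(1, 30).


B(1, 30) = B(0, B(1, 29))
  B(1, 29) = B(0, B(1, 28))
    B(1, 28) = B(0, B(1, 27))
      B(1, 27) = B(0, B(1, 26))
        B(1, 26) = B(0, B(1, 25))
          B(1, 25) = B(0, B(1, 24))
          B(1, 24) = B(0, B(1, 23))
          B(1, 23) = B(0, B(1, 22))
          B(1, 22) = B(0, B(1, 21))
          B(1, 21) = B(0, B(1, 20))
          B(1, 20) = B(0, B(1, 19))
          B(1, 19) = B(0, B(1, 18))
          B(1, 18) = B(0, B(1, 17))
          B(1, 17) = B(0, B(1, 16))
          B(1, 16) = B(0, B(1, 15))
          B(1, 15) = B(0, B(1, 14))
          B(1, 14) = B(0, B(1, 13))
          B(1, 13) = B(0, B(1, 12))
          B(1, 12) = B(0, B(1, 11))
          B(1, 11) = B(0, B(1, 10))
          B(1, 10) = B(0, B(1, 9))
          B(1, 9) = B(0, B(1, 8))
          B(1, 8) = B(0, B(1, 7))
          B(1, 7) = B(0, B(1, 6))
          B(1, 6) = B(0, B(1, 5))
... (trace truncated)
Result: B(1, 30) = 32

32


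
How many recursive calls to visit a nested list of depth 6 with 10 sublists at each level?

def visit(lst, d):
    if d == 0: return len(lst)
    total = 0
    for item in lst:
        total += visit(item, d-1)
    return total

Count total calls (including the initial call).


At depth 0 (root): 1 call
At depth 1: each of 1 parents calls visit on 10 children = 10 calls
At depth 2: each of 10 parents calls visit on 10 children = 100 calls
At depth 3: each of 100 parents calls visit on 10 children = 1000 calls
At depth 4: each of 1000 parents calls visit on 10 children = 10000 calls
At depth 5: each of 10000 parents calls visit on 10 children = 100000 calls
At depth 6: each of 100000 parents calls visit on 10 children = 1000000 calls
Total: 1 + 10 + 100 + 1000 + 10000 + 100000 + 1000000 = 1111111

1111111


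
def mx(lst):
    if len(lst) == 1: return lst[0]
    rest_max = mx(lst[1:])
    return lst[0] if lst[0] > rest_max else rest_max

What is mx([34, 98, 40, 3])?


mx([34, 98, 40, 3]): compare 34 with mx([98, 40, 3])
mx([98, 40, 3]): compare 98 with mx([40, 3])
mx([40, 3]): compare 40 with mx([3])
mx([3]) = 3  (base case)
Compare 40 with 3 -> 40
Compare 98 with 40 -> 98
Compare 34 with 98 -> 98

98


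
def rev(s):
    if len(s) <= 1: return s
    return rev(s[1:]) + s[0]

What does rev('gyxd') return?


rev('gyxd') = rev('yxd') + 'g'
rev('yxd') = rev('xd') + 'y'
rev('xd') = rev('d') + 'x'
rev('d') = 'd'  (base case)
Concatenating: 'd' + 'x' + 'y' + 'g' = 'dxyg'

dxyg


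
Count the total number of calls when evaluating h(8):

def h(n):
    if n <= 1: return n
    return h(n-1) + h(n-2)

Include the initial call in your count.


Let C(n) = total calls for h(n)
C(0) = 1, C(1) = 1
C(2) = 1 + C(1) + C(0) = 1 + 1 + 1 = 3
C(3) = 1 + C(2) + C(1) = 1 + 3 + 1 = 5
C(4) = 1 + C(3) + C(2) = 1 + 5 + 3 = 9
C(5) = 1 + C(4) + C(3) = 1 + 9 + 5 = 15
C(6) = 1 + C(5) + C(4) = 1 + 15 + 9 = 25
C(7) = 1 + C(6) + C(5) = 1 + 25 + 15 = 41
C(8) = 1 + C(7) + C(6) = 1 + 41 + 25 = 67

67


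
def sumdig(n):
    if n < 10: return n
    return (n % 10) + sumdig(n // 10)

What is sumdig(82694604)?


sumdig(82694604) = 4 + sumdig(8269460)
sumdig(8269460) = 0 + sumdig(826946)
sumdig(826946) = 6 + sumdig(82694)
sumdig(82694) = 4 + sumdig(8269)
sumdig(8269) = 9 + sumdig(826)
sumdig(826) = 6 + sumdig(82)
sumdig(82) = 2 + sumdig(8)
sumdig(8) = 8  (base case)
Total: 4 + 0 + 6 + 4 + 9 + 6 + 2 + 8 = 39

39


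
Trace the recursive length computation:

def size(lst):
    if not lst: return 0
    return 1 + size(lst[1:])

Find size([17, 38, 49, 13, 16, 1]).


size([17, 38, 49, 13, 16, 1]) = 1 + size([38, 49, 13, 16, 1])
size([38, 49, 13, 16, 1]) = 1 + size([49, 13, 16, 1])
size([49, 13, 16, 1]) = 1 + size([13, 16, 1])
size([13, 16, 1]) = 1 + size([16, 1])
size([16, 1]) = 1 + size([1])
size([1]) = 1 + size([])
size([]) = 0  (base case)
Unwinding: 1 + 1 + 1 + 1 + 1 + 1 + 0 = 6

6


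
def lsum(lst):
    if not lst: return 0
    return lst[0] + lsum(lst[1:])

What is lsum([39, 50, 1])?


lsum([39, 50, 1]) = 39 + lsum([50, 1])
lsum([50, 1]) = 50 + lsum([1])
lsum([1]) = 1 + lsum([])
lsum([]) = 0  (base case)
Total: 39 + 50 + 1 + 0 = 90

90


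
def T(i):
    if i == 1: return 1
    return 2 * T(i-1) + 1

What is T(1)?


T(1) = 1  (base case)

1


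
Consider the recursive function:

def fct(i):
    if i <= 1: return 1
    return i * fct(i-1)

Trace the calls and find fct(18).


fct(18)
= 18 * fct(17)
= 18 * 17 * fct(16)
= 18 * 17 * 16 * fct(15)
= 18 * 17 * 16 * 15 * fct(14)
= 18 * 17 * 16 * 15 * 14 * fct(13)
= 18 * 17 * 16 * 15 * 14 * 13 * fct(12)
= 18 * 17 * 16 * 15 * 14 * 13 * 12 * fct(11)
= 18 * 17 * 16 * 15 * 14 * 13 * 12 * 11 * fct(10)
= 18 * 17 * 16 * 15 * 14 * 13 * 12 * 11 * 10 * fct(9)
= 18 * 17 * 16 * 15 * 14 * 13 * 12 * 11 * 10 * 9 * fct(8)
= 18 * 17 * 16 * 15 * 14 * 13 * 12 * 11 * 10 * 9 * 8 * fct(7)
= 18 * 17 * 16 * 15 * 14 * 13 * 12 * 11 * 10 * 9 * 8 * 7 * fct(6)
= 18 * 17 * 16 * 15 * 14 * 13 * 12 * 11 * 10 * 9 * 8 * 7 * 6 * fct(5)
= 18 * 17 * 16 * 15 * 14 * 13 * 12 * 11 * 10 * 9 * 8 * 7 * 6 * 5 * fct(4)
= 18 * 17 * 16 * 15 * 14 * 13 * 12 * 11 * 10 * 9 * 8 * 7 * 6 * 5 * 4 * fct(3)
= 18 * 17 * 16 * 15 * 14 * 13 * 12 * 11 * 10 * 9 * 8 * 7 * 6 * 5 * 4 * 3 * fct(2)
= 18 * 17 * 16 * 15 * 14 * 13 * 12 * 11 * 10 * 9 * 8 * 7 * 6 * 5 * 4 * 3 * 2 * fct(1)
= 18 * 17 * 16 * 15 * 14 * 13 * 12 * 11 * 10 * 9 * 8 * 7 * 6 * 5 * 4 * 3 * 2 * 1
= 6402373705728000

6402373705728000


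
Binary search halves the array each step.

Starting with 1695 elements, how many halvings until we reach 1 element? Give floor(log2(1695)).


1695 / 2 = 847
847 / 2 = 423
423 / 2 = 211
211 / 2 = 105
105 / 2 = 52
52 / 2 = 26
26 / 2 = 13
13 / 2 = 6
6 / 2 = 3
3 / 2 = 1
Reached 1 after 10 halvings

10


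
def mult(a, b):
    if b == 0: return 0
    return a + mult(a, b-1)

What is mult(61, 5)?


mult(61, 5) = 61 + mult(61, 4)
mult(61, 4) = 61 + mult(61, 3)
mult(61, 3) = 61 + mult(61, 2)
mult(61, 2) = 61 + mult(61, 1)
mult(61, 1) = 61 + mult(61, 0)
mult(61, 0) = 0  (base case)
Total: 61 + 61 + 61 + 61 + 61 + 0 = 305

305


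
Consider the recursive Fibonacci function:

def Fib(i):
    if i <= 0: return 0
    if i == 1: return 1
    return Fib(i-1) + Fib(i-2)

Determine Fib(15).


Computing Fib(15) bottom-up:
Fib(0) = 0
Fib(1) = 1
Fib(2) = Fib(1) + Fib(0) = 1 + 0 = 1
Fib(3) = Fib(2) + Fib(1) = 1 + 1 = 2
Fib(4) = Fib(3) + Fib(2) = 2 + 1 = 3
Fib(5) = Fib(4) + Fib(3) = 3 + 2 = 5
Fib(6) = Fib(5) + Fib(4) = 5 + 3 = 8
Fib(7) = Fib(6) + Fib(5) = 8 + 5 = 13
Fib(8) = Fib(7) + Fib(6) = 13 + 8 = 21
Fib(9) = Fib(8) + Fib(7) = 21 + 13 = 34
Fib(10) = Fib(9) + Fib(8) = 34 + 21 = 55
Fib(11) = Fib(10) + Fib(9) = 55 + 34 = 89
Fib(12) = Fib(11) + Fib(10) = 89 + 55 = 144
Fib(13) = Fib(12) + Fib(11) = 144 + 89 = 233
Fib(14) = Fib(13) + Fib(12) = 233 + 144 = 377
Fib(15) = Fib(14) + Fib(13) = 377 + 233 = 610

610


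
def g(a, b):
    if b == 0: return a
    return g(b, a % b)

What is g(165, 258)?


g(165, 258) = g(258, 165)
g(258, 165) = g(165, 93)
g(165, 93) = g(93, 72)
g(93, 72) = g(72, 21)
g(72, 21) = g(21, 9)
g(21, 9) = g(9, 3)
g(9, 3) = g(3, 0)
g(3, 0) = 3  (base case)

3


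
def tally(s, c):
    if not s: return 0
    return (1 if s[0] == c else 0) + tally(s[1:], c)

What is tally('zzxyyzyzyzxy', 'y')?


s[0]='z' != 'y' -> 0
s[0]='z' != 'y' -> 0
s[0]='x' != 'y' -> 0
s[0]='y' == 'y' -> 1
s[0]='y' == 'y' -> 1
s[0]='z' != 'y' -> 0
s[0]='y' == 'y' -> 1
s[0]='z' != 'y' -> 0
s[0]='y' == 'y' -> 1
s[0]='z' != 'y' -> 0
s[0]='x' != 'y' -> 0
s[0]='y' == 'y' -> 1
Sum: 0 + 0 + 0 + 1 + 1 + 0 + 1 + 0 + 1 + 0 + 0 + 1 = 5

5


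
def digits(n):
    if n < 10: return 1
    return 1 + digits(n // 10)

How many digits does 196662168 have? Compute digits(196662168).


digits(196662168) = 1 + digits(19666216)
digits(19666216) = 1 + digits(1966621)
digits(1966621) = 1 + digits(196662)
digits(196662) = 1 + digits(19666)
digits(19666) = 1 + digits(1966)
digits(1966) = 1 + digits(196)
digits(196) = 1 + digits(19)
digits(19) = 1 + digits(1)
digits(1) = 1  (base case: 1 < 10)
Unwinding: 1 + 1 + 1 + 1 + 1 + 1 + 1 + 1 + 1 = 9

9


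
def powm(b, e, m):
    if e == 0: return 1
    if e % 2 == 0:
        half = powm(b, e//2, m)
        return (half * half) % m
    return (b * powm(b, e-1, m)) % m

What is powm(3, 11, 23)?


powm(3, 11, 23): e is odd, compute powm(3, 10, 23)
  powm(3, 10, 23): e is even, compute powm(3, 5, 23)
    powm(3, 5, 23): e is odd, compute powm(3, 4, 23)
      powm(3, 4, 23): e is even, compute powm(3, 2, 23)
        powm(3, 2, 23): e is even, compute powm(3, 1, 23)
          powm(3, 1, 23): e is odd, compute powm(3, 0, 23)
          powm(3, 0, 23) = 1
          (3 * 1) % 23 = 3
        half=3, (3*3) % 23 = 9
      half=9, (9*9) % 23 = 12
    (3 * 12) % 23 = 13
  half=13, (13*13) % 23 = 8
(3 * 8) % 23 = 1

1


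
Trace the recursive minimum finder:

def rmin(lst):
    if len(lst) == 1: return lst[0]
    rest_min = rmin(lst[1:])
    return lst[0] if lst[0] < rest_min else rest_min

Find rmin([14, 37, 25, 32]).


rmin([14, 37, 25, 32]): compare 14 with rmin([37, 25, 32])
rmin([37, 25, 32]): compare 37 with rmin([25, 32])
rmin([25, 32]): compare 25 with rmin([32])
rmin([32]) = 32  (base case)
Compare 25 with 32 -> 25
Compare 37 with 25 -> 25
Compare 14 with 25 -> 14

14


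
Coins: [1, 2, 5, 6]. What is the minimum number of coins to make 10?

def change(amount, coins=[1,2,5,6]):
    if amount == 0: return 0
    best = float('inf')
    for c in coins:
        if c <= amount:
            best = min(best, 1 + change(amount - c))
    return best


Building up with DP:
change(0) = 0
change(1) = min(1+change(0)=1+0=1) = 1
change(2) = min(1+change(1)=1+1=2, 1+change(0)=1+0=1) = 1
change(3) = min(1+change(2)=1+1=2, 1+change(1)=1+1=2) = 2
change(4) = min(1+change(3)=1+2=3, 1+change(2)=1+1=2) = 2
change(5) = min(1+change(4)=1+2=3, 1+change(3)=1+2=3, 1+change(0)=1+0=1) = 1
change(6) = min(1+change(5)=1+1=2, 1+change(4)=1+2=3, 1+change(1)=1+1=2, 1+change(0)=1+0=1) = 1
change(7) = min(1+change(6)=1+1=2, 1+change(5)=1+1=2, 1+change(2)=1+1=2, 1+change(1)=1+1=2) = 2
change(8) = min(1+change(7)=1+2=3, 1+change(6)=1+1=2, 1+change(3)=1+2=3, 1+change(2)=1+1=2) = 2
change(9) = min(1+change(8)=1+2=3, 1+change(7)=1+2=3, 1+change(4)=1+2=3, 1+change(3)=1+2=3) = 3
change(10) = min(1+change(9)=1+3=4, 1+change(8)=1+2=3, 1+change(5)=1+1=2, 1+change(4)=1+2=3) = 2

2
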